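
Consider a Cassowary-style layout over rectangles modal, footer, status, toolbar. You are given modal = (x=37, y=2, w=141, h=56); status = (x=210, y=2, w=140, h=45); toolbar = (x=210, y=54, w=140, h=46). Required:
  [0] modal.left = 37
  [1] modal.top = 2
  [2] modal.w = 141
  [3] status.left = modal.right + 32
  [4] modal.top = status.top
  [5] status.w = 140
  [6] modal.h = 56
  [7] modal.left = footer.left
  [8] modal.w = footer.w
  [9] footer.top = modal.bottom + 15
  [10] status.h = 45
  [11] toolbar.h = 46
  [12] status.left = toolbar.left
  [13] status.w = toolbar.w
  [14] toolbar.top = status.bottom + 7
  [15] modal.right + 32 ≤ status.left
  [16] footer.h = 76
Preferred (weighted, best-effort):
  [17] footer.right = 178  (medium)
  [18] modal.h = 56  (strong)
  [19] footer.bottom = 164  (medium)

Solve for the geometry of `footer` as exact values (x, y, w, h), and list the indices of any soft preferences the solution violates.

1. footer.x = 37  [modal.left = footer.left]
2. footer.w = 141  [modal.w = footer.w]
3. footer.y = 73  [footer.top = modal.bottom + 15]
4. footer.h = 76  [footer.h = 76]

footer = (x=37, y=73, w=141, h=76)
violated soft preferences: 19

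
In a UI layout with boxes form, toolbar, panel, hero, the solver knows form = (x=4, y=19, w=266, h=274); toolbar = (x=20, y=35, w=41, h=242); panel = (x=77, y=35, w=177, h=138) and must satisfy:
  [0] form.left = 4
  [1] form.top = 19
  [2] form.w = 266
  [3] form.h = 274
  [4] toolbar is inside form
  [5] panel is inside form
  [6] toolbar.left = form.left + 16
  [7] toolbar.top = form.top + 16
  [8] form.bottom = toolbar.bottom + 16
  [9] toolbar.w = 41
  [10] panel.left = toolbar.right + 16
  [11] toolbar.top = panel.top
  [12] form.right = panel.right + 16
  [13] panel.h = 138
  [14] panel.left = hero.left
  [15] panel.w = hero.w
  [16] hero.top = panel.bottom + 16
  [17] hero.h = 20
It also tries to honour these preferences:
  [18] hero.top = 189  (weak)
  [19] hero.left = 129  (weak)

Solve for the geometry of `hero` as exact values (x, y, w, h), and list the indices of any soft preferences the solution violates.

hero = (x=77, y=189, w=177, h=20)
violated soft preferences: 19

1. hero.x = 77  [panel.left = hero.left]
2. hero.w = 177  [panel.w = hero.w]
3. hero.y = 189  [hero.top = panel.bottom + 16]
4. hero.h = 20  [hero.h = 20]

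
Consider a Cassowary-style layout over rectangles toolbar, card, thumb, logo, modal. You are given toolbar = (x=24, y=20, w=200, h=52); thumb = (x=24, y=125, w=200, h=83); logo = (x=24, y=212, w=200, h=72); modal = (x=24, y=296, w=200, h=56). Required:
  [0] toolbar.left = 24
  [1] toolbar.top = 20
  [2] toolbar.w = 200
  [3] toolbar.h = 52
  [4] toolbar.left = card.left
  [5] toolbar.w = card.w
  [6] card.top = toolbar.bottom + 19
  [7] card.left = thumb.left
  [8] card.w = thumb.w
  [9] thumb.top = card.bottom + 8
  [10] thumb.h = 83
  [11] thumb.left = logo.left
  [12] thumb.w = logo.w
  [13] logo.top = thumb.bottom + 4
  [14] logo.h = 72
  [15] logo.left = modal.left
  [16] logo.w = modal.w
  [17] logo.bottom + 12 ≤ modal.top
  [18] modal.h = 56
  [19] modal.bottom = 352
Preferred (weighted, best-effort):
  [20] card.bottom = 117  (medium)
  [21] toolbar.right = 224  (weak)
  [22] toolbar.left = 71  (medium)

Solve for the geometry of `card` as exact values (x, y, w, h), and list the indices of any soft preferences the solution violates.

1. card.x = 24  [toolbar.left = card.left]
2. card.w = 200  [toolbar.w = card.w]
3. card.y = 91  [card.top = toolbar.bottom + 19]
4. card.h = 26  [thumb.top = card.bottom + 8]

card = (x=24, y=91, w=200, h=26)
violated soft preferences: 22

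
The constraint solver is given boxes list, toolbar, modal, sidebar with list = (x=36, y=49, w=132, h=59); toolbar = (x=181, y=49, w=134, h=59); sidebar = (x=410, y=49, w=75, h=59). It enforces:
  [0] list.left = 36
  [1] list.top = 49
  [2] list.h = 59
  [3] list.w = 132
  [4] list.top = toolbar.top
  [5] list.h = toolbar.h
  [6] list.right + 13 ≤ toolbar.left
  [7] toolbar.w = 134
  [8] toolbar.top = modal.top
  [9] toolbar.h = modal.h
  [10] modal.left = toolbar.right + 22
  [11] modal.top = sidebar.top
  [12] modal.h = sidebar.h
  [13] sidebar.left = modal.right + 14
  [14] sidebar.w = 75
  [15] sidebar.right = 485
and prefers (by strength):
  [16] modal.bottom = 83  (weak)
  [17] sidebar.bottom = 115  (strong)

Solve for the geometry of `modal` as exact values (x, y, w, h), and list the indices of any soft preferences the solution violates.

modal = (x=337, y=49, w=59, h=59)
violated soft preferences: 16, 17

1. modal.y = 49  [toolbar.top = modal.top]
2. modal.h = 59  [toolbar.h = modal.h]
3. modal.x = 337  [modal.left = toolbar.right + 22]
4. modal.w = 59  [sidebar.left = modal.right + 14]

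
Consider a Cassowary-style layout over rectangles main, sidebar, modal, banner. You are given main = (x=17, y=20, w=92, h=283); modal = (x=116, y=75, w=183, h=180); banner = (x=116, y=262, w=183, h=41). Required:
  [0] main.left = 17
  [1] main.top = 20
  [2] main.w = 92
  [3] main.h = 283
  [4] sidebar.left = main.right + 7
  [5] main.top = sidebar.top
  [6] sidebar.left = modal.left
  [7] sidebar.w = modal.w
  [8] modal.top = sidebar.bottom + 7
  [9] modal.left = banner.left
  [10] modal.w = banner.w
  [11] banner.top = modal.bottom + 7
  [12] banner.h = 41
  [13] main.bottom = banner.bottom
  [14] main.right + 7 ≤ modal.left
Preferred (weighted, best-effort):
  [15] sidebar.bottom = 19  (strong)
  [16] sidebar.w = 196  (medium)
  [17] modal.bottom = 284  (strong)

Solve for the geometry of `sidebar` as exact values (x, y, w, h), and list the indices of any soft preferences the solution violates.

sidebar = (x=116, y=20, w=183, h=48)
violated soft preferences: 15, 16, 17

1. sidebar.x = 116  [sidebar.left = main.right + 7]
2. sidebar.y = 20  [main.top = sidebar.top]
3. sidebar.w = 183  [sidebar.w = modal.w]
4. sidebar.h = 48  [modal.top = sidebar.bottom + 7]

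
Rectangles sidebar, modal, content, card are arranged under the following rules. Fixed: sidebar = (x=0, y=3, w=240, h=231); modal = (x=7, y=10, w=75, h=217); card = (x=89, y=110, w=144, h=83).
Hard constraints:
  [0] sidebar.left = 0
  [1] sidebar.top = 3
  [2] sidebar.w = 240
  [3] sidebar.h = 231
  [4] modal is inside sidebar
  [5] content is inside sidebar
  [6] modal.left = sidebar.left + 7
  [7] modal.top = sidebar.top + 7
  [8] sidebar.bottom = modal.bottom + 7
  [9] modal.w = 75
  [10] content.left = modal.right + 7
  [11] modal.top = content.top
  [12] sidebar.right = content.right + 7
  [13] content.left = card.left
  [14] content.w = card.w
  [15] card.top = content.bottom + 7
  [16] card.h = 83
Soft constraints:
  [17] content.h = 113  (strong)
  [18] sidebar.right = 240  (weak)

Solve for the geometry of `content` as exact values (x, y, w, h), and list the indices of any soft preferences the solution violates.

1. content.x = 89  [content.left = modal.right + 7]
2. content.y = 10  [modal.top = content.top]
3. content.w = 144  [sidebar.right = content.right + 7]
4. content.h = 93  [card.top = content.bottom + 7]

content = (x=89, y=10, w=144, h=93)
violated soft preferences: 17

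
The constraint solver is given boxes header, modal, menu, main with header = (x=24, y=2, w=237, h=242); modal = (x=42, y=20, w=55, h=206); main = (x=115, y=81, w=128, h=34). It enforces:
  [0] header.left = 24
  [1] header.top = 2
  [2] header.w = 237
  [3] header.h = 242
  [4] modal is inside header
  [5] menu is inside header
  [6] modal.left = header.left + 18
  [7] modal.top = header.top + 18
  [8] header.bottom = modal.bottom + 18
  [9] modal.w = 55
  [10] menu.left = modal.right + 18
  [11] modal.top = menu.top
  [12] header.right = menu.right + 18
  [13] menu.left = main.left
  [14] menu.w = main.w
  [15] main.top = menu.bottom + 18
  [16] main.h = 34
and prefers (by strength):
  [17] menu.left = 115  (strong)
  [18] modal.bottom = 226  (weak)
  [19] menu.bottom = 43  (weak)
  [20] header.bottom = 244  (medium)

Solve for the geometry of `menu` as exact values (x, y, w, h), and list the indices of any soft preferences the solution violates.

1. menu.x = 115  [menu.left = modal.right + 18]
2. menu.y = 20  [modal.top = menu.top]
3. menu.w = 128  [header.right = menu.right + 18]
4. menu.h = 43  [main.top = menu.bottom + 18]

menu = (x=115, y=20, w=128, h=43)
violated soft preferences: 19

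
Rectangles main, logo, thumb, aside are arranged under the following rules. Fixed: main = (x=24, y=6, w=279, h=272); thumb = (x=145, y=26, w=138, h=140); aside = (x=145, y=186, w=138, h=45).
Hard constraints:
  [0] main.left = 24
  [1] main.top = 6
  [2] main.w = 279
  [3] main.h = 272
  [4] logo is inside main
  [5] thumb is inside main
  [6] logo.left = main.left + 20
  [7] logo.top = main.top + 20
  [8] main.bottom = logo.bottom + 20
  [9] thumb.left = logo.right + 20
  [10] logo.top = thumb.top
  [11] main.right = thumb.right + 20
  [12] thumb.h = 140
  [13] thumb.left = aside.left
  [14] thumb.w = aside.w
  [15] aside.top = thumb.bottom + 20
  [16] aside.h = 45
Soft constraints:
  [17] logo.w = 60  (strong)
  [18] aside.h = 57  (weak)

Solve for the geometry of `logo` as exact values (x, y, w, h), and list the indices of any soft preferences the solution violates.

logo = (x=44, y=26, w=81, h=232)
violated soft preferences: 17, 18

1. logo.x = 44  [logo.left = main.left + 20]
2. logo.y = 26  [logo.top = main.top + 20]
3. logo.h = 232  [main.bottom = logo.bottom + 20]
4. logo.w = 81  [thumb.left = logo.right + 20]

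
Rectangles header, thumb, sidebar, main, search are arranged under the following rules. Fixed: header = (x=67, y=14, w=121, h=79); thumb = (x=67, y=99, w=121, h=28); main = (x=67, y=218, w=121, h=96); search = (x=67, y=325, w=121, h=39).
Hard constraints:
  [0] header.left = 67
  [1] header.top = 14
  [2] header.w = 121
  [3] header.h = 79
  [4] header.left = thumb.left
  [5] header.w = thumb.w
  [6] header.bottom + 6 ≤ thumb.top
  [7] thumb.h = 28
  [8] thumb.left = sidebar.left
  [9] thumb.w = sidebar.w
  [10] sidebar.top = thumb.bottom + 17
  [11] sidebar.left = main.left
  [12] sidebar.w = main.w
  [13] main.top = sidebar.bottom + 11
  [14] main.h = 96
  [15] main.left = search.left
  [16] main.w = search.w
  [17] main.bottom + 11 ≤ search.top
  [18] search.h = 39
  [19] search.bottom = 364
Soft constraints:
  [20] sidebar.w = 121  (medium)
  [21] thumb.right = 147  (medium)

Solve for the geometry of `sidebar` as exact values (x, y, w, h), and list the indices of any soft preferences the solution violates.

sidebar = (x=67, y=144, w=121, h=63)
violated soft preferences: 21

1. sidebar.x = 67  [thumb.left = sidebar.left]
2. sidebar.w = 121  [thumb.w = sidebar.w]
3. sidebar.y = 144  [sidebar.top = thumb.bottom + 17]
4. sidebar.h = 63  [main.top = sidebar.bottom + 11]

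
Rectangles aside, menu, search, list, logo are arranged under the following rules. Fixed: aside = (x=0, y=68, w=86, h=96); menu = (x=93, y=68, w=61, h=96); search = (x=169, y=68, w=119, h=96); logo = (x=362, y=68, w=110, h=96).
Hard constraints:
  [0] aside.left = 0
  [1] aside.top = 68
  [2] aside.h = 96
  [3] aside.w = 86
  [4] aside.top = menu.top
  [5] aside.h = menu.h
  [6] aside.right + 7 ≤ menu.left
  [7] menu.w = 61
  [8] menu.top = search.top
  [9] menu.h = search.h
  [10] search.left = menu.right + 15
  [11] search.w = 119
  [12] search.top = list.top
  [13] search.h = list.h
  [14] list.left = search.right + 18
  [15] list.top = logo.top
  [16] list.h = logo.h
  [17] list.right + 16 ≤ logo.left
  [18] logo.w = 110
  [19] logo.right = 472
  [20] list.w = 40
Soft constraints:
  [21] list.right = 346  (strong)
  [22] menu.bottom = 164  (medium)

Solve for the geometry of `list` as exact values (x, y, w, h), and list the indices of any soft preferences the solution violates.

1. list.y = 68  [search.top = list.top]
2. list.h = 96  [search.h = list.h]
3. list.x = 306  [list.left = search.right + 18]
4. list.w = 40  [list.w = 40]

list = (x=306, y=68, w=40, h=96)
violated soft preferences: none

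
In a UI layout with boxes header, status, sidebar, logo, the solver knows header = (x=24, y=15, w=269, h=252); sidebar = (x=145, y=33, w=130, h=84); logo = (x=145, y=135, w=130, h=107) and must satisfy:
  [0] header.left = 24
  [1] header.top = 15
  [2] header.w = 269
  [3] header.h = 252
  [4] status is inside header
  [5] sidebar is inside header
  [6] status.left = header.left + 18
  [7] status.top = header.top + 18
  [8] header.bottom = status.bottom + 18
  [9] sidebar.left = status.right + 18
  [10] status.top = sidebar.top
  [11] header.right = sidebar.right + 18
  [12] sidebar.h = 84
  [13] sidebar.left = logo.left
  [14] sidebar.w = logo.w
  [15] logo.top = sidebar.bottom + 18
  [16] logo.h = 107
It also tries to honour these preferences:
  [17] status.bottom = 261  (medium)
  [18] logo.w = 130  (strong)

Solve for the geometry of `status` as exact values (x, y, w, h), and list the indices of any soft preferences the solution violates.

status = (x=42, y=33, w=85, h=216)
violated soft preferences: 17

1. status.x = 42  [status.left = header.left + 18]
2. status.y = 33  [status.top = header.top + 18]
3. status.h = 216  [header.bottom = status.bottom + 18]
4. status.w = 85  [sidebar.left = status.right + 18]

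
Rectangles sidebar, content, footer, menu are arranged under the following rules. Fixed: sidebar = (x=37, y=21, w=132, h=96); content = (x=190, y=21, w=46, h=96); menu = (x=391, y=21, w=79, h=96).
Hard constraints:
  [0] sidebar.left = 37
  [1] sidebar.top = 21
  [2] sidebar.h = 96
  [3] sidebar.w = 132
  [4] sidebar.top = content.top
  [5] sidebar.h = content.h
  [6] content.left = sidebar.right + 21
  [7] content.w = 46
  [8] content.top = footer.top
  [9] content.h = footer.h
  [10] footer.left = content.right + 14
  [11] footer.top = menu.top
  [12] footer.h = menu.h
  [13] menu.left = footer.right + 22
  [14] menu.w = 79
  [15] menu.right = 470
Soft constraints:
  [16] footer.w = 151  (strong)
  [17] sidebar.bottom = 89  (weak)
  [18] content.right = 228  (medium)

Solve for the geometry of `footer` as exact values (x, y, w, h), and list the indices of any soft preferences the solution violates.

1. footer.y = 21  [content.top = footer.top]
2. footer.h = 96  [content.h = footer.h]
3. footer.x = 250  [footer.left = content.right + 14]
4. footer.w = 119  [menu.left = footer.right + 22]

footer = (x=250, y=21, w=119, h=96)
violated soft preferences: 16, 17, 18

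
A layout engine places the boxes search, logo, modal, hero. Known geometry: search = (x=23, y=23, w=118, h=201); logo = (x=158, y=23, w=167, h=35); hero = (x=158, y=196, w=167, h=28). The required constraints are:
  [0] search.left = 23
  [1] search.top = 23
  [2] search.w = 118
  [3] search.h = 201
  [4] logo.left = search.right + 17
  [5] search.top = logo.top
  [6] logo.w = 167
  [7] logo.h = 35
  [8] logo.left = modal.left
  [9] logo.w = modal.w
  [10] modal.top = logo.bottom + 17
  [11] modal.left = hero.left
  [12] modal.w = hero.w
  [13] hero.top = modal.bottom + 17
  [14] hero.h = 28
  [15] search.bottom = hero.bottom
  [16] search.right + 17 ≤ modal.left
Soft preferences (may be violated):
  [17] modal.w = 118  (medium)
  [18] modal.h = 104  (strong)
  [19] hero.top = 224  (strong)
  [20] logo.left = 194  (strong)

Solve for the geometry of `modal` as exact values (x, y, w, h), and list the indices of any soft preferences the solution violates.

modal = (x=158, y=75, w=167, h=104)
violated soft preferences: 17, 19, 20

1. modal.x = 158  [logo.left = modal.left]
2. modal.w = 167  [logo.w = modal.w]
3. modal.y = 75  [modal.top = logo.bottom + 17]
4. modal.h = 104  [hero.top = modal.bottom + 17]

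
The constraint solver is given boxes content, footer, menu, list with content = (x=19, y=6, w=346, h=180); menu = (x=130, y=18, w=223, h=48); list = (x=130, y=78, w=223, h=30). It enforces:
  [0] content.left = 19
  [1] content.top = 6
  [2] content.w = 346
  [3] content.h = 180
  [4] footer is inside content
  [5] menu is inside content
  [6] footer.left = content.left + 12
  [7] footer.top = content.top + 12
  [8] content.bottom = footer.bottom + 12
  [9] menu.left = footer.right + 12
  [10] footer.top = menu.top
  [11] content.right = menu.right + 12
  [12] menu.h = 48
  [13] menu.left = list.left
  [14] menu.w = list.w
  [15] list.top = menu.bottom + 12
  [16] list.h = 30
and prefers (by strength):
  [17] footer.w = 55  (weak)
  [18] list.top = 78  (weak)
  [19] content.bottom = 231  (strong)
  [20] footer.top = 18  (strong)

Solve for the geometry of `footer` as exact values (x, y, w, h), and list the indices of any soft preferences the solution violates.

footer = (x=31, y=18, w=87, h=156)
violated soft preferences: 17, 19

1. footer.x = 31  [footer.left = content.left + 12]
2. footer.y = 18  [footer.top = content.top + 12]
3. footer.h = 156  [content.bottom = footer.bottom + 12]
4. footer.w = 87  [menu.left = footer.right + 12]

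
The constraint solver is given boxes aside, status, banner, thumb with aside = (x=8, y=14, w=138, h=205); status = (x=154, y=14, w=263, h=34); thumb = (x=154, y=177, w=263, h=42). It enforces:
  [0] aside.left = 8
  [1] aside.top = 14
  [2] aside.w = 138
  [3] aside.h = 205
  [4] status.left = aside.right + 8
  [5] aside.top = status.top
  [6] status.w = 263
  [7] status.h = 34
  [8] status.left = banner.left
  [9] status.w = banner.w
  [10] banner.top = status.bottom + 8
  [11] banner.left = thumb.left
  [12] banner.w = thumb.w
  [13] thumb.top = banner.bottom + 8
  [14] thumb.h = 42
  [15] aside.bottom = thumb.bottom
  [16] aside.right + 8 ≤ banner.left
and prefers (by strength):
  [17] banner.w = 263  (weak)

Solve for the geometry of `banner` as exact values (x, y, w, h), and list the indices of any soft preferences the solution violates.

1. banner.x = 154  [status.left = banner.left]
2. banner.w = 263  [status.w = banner.w]
3. banner.y = 56  [banner.top = status.bottom + 8]
4. banner.h = 113  [thumb.top = banner.bottom + 8]

banner = (x=154, y=56, w=263, h=113)
violated soft preferences: none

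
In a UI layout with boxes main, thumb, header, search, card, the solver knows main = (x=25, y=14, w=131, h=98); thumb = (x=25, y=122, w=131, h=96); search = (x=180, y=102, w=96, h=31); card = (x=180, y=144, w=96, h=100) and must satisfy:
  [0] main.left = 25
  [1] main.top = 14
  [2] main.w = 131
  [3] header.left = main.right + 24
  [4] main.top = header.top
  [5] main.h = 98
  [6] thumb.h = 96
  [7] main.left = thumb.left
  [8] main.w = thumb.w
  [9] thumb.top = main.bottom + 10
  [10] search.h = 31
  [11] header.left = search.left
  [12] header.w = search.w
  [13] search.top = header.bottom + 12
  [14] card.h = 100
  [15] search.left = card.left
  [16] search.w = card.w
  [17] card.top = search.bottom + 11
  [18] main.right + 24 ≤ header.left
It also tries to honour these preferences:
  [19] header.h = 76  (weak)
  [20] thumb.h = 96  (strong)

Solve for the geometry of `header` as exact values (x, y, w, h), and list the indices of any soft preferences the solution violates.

1. header.x = 180  [header.left = main.right + 24]
2. header.y = 14  [main.top = header.top]
3. header.w = 96  [header.w = search.w]
4. header.h = 76  [search.top = header.bottom + 12]

header = (x=180, y=14, w=96, h=76)
violated soft preferences: none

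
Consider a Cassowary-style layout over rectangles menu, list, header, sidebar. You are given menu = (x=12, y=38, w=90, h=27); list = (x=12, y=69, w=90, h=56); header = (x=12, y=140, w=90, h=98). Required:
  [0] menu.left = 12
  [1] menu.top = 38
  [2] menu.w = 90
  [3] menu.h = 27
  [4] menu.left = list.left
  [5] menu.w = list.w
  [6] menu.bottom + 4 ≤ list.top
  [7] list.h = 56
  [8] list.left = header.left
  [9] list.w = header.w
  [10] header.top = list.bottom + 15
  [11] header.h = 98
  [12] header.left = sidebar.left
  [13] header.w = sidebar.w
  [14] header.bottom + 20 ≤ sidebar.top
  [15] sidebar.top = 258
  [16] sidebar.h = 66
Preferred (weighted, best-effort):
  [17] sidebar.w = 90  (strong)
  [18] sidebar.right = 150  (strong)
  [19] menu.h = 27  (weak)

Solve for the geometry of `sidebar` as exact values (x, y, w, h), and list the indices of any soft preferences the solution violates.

1. sidebar.x = 12  [header.left = sidebar.left]
2. sidebar.w = 90  [header.w = sidebar.w]
3. sidebar.y = 258  [sidebar.top = 258]
4. sidebar.h = 66  [sidebar.h = 66]

sidebar = (x=12, y=258, w=90, h=66)
violated soft preferences: 18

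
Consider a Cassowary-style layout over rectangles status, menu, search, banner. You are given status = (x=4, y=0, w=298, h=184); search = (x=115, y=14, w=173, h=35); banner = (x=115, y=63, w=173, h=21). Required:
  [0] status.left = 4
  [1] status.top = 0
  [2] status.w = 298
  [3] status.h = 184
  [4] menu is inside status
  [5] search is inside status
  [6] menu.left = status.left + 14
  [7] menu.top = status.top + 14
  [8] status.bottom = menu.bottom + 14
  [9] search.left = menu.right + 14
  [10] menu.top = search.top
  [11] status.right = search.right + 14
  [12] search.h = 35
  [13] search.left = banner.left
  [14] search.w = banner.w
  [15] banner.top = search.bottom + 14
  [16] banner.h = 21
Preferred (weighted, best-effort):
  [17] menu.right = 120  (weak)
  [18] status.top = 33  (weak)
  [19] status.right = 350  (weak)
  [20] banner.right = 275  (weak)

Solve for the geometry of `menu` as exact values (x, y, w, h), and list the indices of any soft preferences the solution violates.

menu = (x=18, y=14, w=83, h=156)
violated soft preferences: 17, 18, 19, 20

1. menu.x = 18  [menu.left = status.left + 14]
2. menu.y = 14  [menu.top = status.top + 14]
3. menu.h = 156  [status.bottom = menu.bottom + 14]
4. menu.w = 83  [search.left = menu.right + 14]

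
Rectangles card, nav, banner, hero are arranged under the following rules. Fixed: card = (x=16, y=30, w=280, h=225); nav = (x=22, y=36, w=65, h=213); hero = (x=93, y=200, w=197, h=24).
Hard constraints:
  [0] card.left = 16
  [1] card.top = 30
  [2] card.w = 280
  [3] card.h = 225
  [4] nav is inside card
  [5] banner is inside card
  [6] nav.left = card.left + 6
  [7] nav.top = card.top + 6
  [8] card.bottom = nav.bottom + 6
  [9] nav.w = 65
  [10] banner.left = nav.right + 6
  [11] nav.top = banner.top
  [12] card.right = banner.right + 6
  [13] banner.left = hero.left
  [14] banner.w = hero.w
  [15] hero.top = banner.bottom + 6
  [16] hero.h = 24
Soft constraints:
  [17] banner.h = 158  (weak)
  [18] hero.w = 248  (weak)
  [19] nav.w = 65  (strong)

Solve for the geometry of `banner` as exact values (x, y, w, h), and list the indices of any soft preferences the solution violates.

banner = (x=93, y=36, w=197, h=158)
violated soft preferences: 18

1. banner.x = 93  [banner.left = nav.right + 6]
2. banner.y = 36  [nav.top = banner.top]
3. banner.w = 197  [card.right = banner.right + 6]
4. banner.h = 158  [hero.top = banner.bottom + 6]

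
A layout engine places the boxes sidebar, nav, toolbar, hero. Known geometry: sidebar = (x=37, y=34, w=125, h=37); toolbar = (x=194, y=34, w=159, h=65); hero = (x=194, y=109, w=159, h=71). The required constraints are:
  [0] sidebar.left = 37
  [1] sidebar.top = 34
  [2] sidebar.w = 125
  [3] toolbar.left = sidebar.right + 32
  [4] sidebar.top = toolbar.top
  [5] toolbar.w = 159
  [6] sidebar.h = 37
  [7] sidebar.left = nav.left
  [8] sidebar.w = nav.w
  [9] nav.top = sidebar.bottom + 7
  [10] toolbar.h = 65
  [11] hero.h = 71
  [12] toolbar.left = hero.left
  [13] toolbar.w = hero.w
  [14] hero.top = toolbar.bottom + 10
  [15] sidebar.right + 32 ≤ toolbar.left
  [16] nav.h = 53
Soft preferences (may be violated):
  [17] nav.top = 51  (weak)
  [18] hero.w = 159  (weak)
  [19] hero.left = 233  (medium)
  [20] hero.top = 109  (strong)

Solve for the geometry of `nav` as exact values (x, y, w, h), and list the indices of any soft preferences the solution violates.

nav = (x=37, y=78, w=125, h=53)
violated soft preferences: 17, 19

1. nav.x = 37  [sidebar.left = nav.left]
2. nav.w = 125  [sidebar.w = nav.w]
3. nav.y = 78  [nav.top = sidebar.bottom + 7]
4. nav.h = 53  [nav.h = 53]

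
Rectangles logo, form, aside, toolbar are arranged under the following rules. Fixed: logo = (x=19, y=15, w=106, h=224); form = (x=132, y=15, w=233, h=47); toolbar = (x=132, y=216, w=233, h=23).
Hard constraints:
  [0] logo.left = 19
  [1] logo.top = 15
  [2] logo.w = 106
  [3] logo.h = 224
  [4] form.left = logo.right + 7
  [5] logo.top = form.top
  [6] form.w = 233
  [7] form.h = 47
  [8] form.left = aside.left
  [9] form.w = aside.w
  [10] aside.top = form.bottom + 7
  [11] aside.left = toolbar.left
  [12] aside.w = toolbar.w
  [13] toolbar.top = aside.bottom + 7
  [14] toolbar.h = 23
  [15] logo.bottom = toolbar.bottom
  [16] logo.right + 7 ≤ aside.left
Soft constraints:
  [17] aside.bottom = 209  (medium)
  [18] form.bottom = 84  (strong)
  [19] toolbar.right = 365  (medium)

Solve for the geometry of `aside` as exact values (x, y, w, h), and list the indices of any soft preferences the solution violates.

1. aside.x = 132  [form.left = aside.left]
2. aside.w = 233  [form.w = aside.w]
3. aside.y = 69  [aside.top = form.bottom + 7]
4. aside.h = 140  [toolbar.top = aside.bottom + 7]

aside = (x=132, y=69, w=233, h=140)
violated soft preferences: 18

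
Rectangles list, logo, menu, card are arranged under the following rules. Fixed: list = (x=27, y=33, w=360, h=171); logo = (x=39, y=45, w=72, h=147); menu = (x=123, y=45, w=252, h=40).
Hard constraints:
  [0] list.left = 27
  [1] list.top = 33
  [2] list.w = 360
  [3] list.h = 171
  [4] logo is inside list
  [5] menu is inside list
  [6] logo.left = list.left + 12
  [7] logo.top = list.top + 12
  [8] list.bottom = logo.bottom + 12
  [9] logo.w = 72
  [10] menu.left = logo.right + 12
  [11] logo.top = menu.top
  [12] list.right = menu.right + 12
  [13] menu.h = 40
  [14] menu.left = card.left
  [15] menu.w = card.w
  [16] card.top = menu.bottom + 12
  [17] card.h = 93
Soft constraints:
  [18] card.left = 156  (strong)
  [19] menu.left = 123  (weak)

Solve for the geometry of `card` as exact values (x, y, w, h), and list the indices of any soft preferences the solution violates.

1. card.x = 123  [menu.left = card.left]
2. card.w = 252  [menu.w = card.w]
3. card.y = 97  [card.top = menu.bottom + 12]
4. card.h = 93  [card.h = 93]

card = (x=123, y=97, w=252, h=93)
violated soft preferences: 18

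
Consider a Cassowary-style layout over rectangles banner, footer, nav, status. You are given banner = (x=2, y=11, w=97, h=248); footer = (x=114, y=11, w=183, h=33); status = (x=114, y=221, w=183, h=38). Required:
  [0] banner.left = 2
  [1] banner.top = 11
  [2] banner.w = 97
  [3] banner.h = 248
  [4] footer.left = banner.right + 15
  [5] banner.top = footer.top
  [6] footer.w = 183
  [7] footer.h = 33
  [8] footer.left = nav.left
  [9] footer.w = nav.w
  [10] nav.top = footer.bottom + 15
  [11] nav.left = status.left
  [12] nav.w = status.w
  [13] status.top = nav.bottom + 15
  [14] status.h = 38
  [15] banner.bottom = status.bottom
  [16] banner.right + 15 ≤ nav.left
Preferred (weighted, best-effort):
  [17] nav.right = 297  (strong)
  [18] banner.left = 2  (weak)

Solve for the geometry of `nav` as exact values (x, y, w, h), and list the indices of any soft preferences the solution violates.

nav = (x=114, y=59, w=183, h=147)
violated soft preferences: none

1. nav.x = 114  [footer.left = nav.left]
2. nav.w = 183  [footer.w = nav.w]
3. nav.y = 59  [nav.top = footer.bottom + 15]
4. nav.h = 147  [status.top = nav.bottom + 15]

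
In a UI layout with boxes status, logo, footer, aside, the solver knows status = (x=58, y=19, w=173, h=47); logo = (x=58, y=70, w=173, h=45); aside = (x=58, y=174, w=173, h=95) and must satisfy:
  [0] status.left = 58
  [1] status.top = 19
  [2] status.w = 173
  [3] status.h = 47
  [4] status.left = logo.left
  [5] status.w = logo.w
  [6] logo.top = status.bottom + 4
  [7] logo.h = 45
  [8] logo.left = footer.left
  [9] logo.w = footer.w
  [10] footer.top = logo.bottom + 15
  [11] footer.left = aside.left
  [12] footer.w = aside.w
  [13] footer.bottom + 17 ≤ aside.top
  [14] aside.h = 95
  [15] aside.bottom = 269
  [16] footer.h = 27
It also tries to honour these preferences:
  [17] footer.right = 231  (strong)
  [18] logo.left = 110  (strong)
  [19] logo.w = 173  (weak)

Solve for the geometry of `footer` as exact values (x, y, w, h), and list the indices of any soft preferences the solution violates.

1. footer.x = 58  [logo.left = footer.left]
2. footer.w = 173  [logo.w = footer.w]
3. footer.y = 130  [footer.top = logo.bottom + 15]
4. footer.h = 27  [footer.h = 27]

footer = (x=58, y=130, w=173, h=27)
violated soft preferences: 18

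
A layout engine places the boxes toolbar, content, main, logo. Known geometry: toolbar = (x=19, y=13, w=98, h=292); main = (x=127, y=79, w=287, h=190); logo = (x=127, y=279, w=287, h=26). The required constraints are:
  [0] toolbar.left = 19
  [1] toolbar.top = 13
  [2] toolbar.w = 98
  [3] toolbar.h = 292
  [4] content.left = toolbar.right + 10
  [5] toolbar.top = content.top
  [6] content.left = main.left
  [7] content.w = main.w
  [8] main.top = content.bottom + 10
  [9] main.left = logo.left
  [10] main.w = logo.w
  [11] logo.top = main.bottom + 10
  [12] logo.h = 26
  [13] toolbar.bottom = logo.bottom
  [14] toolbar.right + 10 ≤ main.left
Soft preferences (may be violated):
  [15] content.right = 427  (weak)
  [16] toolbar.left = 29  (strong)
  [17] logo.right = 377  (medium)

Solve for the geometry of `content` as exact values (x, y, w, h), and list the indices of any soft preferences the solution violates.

content = (x=127, y=13, w=287, h=56)
violated soft preferences: 15, 16, 17

1. content.x = 127  [content.left = toolbar.right + 10]
2. content.y = 13  [toolbar.top = content.top]
3. content.w = 287  [content.w = main.w]
4. content.h = 56  [main.top = content.bottom + 10]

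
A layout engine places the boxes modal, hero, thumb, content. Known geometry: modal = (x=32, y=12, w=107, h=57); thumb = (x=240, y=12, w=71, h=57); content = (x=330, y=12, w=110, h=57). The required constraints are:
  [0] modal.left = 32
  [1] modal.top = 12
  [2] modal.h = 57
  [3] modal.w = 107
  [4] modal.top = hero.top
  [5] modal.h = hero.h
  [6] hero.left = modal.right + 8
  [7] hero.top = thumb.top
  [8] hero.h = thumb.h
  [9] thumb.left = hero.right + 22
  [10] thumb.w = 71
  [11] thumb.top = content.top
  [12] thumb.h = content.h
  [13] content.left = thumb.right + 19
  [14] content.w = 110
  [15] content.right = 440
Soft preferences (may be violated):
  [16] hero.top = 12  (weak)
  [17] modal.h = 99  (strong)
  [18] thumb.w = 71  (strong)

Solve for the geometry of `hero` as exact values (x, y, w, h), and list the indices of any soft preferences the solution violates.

1. hero.y = 12  [modal.top = hero.top]
2. hero.h = 57  [modal.h = hero.h]
3. hero.x = 147  [hero.left = modal.right + 8]
4. hero.w = 71  [thumb.left = hero.right + 22]

hero = (x=147, y=12, w=71, h=57)
violated soft preferences: 17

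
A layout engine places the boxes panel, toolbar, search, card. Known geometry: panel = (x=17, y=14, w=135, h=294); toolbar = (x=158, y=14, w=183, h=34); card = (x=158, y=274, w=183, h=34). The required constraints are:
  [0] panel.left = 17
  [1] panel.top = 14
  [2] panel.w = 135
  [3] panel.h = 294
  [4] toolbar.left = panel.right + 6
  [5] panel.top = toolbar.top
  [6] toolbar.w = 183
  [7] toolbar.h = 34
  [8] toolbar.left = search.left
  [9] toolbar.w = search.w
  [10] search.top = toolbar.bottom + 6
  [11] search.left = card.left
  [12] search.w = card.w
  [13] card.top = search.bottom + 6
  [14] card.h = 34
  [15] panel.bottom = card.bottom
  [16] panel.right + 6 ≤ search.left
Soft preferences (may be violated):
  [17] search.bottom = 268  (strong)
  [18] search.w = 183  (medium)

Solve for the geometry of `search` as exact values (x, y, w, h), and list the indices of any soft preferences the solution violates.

1. search.x = 158  [toolbar.left = search.left]
2. search.w = 183  [toolbar.w = search.w]
3. search.y = 54  [search.top = toolbar.bottom + 6]
4. search.h = 214  [card.top = search.bottom + 6]

search = (x=158, y=54, w=183, h=214)
violated soft preferences: none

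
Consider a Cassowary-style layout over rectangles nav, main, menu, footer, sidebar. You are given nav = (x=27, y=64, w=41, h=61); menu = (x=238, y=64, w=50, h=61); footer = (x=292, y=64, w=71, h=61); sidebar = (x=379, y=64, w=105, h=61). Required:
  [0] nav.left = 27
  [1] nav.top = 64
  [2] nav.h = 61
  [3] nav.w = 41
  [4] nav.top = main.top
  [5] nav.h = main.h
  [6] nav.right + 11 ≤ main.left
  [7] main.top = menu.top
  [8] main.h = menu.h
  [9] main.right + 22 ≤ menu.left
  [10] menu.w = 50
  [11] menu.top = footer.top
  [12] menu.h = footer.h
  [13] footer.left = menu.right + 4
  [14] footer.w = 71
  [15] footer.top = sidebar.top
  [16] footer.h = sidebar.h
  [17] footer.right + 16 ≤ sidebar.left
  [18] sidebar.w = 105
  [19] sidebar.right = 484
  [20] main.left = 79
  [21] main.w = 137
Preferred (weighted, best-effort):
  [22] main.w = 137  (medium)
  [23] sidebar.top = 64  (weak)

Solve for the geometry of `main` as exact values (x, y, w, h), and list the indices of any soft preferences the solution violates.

1. main.y = 64  [nav.top = main.top]
2. main.h = 61  [nav.h = main.h]
3. main.x = 79  [main.left = 79]
4. main.w = 137  [main.w = 137]

main = (x=79, y=64, w=137, h=61)
violated soft preferences: none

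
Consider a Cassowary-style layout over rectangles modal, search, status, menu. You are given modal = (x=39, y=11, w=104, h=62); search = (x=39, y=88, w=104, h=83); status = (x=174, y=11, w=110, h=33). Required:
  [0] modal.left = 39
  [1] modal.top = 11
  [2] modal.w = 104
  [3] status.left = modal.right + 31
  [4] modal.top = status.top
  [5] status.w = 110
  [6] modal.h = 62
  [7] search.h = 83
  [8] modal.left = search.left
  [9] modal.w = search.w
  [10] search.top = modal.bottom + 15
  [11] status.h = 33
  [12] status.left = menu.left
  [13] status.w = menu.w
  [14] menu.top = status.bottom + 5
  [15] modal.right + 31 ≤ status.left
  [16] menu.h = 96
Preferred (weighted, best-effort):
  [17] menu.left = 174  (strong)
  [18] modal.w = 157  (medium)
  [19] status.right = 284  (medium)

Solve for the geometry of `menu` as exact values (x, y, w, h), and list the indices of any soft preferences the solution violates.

1. menu.x = 174  [status.left = menu.left]
2. menu.w = 110  [status.w = menu.w]
3. menu.y = 49  [menu.top = status.bottom + 5]
4. menu.h = 96  [menu.h = 96]

menu = (x=174, y=49, w=110, h=96)
violated soft preferences: 18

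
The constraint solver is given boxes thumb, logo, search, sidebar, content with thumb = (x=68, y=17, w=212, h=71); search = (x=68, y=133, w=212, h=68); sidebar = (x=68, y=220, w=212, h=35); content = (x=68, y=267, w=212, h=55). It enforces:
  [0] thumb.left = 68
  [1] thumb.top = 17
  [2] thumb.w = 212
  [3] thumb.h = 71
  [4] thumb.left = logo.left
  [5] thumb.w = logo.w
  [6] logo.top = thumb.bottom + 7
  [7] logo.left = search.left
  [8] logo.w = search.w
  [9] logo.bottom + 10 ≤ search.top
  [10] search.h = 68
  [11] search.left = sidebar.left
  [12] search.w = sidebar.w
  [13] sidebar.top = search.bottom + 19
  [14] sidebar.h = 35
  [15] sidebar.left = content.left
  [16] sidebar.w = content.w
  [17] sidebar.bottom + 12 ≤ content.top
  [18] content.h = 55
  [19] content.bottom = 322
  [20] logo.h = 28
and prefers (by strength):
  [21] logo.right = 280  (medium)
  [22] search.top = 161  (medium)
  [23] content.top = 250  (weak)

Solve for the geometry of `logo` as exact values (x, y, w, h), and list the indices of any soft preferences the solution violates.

1. logo.x = 68  [thumb.left = logo.left]
2. logo.w = 212  [thumb.w = logo.w]
3. logo.y = 95  [logo.top = thumb.bottom + 7]
4. logo.h = 28  [logo.h = 28]

logo = (x=68, y=95, w=212, h=28)
violated soft preferences: 22, 23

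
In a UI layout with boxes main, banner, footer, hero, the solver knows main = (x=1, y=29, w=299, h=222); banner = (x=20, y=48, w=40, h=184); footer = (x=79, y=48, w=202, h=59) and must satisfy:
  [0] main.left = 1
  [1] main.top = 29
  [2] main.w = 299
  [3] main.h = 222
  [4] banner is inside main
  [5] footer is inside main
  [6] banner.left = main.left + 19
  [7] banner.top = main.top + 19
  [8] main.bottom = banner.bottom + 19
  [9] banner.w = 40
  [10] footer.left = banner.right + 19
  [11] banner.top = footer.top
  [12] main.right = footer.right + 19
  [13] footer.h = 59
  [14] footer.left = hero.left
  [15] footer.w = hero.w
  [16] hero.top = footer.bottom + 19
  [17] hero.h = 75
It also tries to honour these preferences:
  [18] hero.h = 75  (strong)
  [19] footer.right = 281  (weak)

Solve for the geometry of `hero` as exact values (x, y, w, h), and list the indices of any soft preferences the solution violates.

1. hero.x = 79  [footer.left = hero.left]
2. hero.w = 202  [footer.w = hero.w]
3. hero.y = 126  [hero.top = footer.bottom + 19]
4. hero.h = 75  [hero.h = 75]

hero = (x=79, y=126, w=202, h=75)
violated soft preferences: none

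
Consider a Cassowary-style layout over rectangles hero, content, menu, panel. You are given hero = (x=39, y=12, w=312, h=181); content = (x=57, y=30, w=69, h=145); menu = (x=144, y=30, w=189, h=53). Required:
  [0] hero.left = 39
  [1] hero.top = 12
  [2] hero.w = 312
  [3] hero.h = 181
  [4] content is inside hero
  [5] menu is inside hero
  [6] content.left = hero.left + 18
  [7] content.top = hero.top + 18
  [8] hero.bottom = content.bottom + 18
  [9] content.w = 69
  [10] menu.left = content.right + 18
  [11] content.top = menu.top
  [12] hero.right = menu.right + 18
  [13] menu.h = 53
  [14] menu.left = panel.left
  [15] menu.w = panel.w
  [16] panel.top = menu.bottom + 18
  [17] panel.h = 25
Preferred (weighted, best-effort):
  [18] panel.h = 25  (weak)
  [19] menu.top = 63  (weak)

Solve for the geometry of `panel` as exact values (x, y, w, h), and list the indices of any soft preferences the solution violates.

1. panel.x = 144  [menu.left = panel.left]
2. panel.w = 189  [menu.w = panel.w]
3. panel.y = 101  [panel.top = menu.bottom + 18]
4. panel.h = 25  [panel.h = 25]

panel = (x=144, y=101, w=189, h=25)
violated soft preferences: 19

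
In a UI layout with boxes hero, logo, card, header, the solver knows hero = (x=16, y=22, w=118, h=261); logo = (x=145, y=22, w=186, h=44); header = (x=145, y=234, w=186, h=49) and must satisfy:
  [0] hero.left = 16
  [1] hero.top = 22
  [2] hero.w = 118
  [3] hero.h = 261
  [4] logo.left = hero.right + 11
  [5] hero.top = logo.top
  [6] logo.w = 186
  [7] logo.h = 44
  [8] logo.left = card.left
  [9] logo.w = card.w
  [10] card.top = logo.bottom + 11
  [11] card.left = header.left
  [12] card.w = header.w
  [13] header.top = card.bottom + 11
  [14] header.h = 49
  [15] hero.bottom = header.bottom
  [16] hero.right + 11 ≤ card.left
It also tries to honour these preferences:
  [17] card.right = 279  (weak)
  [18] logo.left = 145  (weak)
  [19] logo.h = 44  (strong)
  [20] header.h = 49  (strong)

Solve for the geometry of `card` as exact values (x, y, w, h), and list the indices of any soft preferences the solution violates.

card = (x=145, y=77, w=186, h=146)
violated soft preferences: 17

1. card.x = 145  [logo.left = card.left]
2. card.w = 186  [logo.w = card.w]
3. card.y = 77  [card.top = logo.bottom + 11]
4. card.h = 146  [header.top = card.bottom + 11]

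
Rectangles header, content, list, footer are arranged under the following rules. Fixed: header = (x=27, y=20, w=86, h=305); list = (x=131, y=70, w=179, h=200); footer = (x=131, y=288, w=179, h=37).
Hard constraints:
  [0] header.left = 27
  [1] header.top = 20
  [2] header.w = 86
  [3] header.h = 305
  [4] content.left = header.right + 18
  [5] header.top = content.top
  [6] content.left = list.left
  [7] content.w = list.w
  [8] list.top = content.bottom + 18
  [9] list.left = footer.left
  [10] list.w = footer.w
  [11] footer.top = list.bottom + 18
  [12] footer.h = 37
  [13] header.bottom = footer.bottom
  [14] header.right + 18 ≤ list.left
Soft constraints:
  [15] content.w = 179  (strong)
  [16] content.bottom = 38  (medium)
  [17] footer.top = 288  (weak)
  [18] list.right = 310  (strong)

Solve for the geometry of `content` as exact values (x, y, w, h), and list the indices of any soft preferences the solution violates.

content = (x=131, y=20, w=179, h=32)
violated soft preferences: 16

1. content.x = 131  [content.left = header.right + 18]
2. content.y = 20  [header.top = content.top]
3. content.w = 179  [content.w = list.w]
4. content.h = 32  [list.top = content.bottom + 18]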